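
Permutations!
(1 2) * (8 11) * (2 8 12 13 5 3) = (1 8 11 12 13 5 3 2) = [0, 8, 1, 2, 4, 3, 6, 7, 11, 9, 10, 12, 13, 5]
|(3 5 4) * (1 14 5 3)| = 4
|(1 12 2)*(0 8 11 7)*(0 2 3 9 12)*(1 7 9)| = 14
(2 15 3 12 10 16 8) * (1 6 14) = (1 6 14)(2 15 3 12 10 16 8) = [0, 6, 15, 12, 4, 5, 14, 7, 2, 9, 16, 11, 10, 13, 1, 3, 8]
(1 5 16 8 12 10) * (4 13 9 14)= (1 5 16 8 12 10)(4 13 9 14)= [0, 5, 2, 3, 13, 16, 6, 7, 12, 14, 1, 11, 10, 9, 4, 15, 8]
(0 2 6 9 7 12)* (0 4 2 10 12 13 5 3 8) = [10, 1, 6, 8, 2, 3, 9, 13, 0, 7, 12, 11, 4, 5] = (0 10 12 4 2 6 9 7 13 5 3 8)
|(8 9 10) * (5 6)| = |(5 6)(8 9 10)| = 6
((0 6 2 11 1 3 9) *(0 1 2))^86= (11)(1 9 3)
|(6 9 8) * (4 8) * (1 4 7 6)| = |(1 4 8)(6 9 7)| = 3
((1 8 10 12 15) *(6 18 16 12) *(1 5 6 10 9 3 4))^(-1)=(1 4 3 9 8)(5 15 12 16 18 6)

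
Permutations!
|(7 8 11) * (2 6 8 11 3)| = |(2 6 8 3)(7 11)| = 4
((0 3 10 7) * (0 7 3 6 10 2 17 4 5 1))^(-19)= (0 1 5 4 17 2 3 10 6)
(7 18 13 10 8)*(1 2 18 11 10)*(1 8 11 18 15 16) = [0, 2, 15, 3, 4, 5, 6, 18, 7, 9, 11, 10, 12, 8, 14, 16, 1, 17, 13] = (1 2 15 16)(7 18 13 8)(10 11)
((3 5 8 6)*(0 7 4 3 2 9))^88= ((0 7 4 3 5 8 6 2 9))^88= (0 2 8 3 7 9 6 5 4)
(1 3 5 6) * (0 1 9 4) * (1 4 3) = (0 4)(3 5 6 9) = [4, 1, 2, 5, 0, 6, 9, 7, 8, 3]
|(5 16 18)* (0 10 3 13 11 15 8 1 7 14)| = 30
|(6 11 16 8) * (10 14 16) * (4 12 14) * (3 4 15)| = |(3 4 12 14 16 8 6 11 10 15)| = 10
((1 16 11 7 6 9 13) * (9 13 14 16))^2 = ((1 9 14 16 11 7 6 13))^2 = (1 14 11 6)(7 13 9 16)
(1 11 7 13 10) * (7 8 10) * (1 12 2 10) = [0, 11, 10, 3, 4, 5, 6, 13, 1, 9, 12, 8, 2, 7] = (1 11 8)(2 10 12)(7 13)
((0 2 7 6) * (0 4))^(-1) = ((0 2 7 6 4))^(-1) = (0 4 6 7 2)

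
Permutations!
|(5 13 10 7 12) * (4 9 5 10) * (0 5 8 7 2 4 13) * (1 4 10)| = 6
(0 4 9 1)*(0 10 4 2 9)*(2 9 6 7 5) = [9, 10, 6, 3, 0, 2, 7, 5, 8, 1, 4] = (0 9 1 10 4)(2 6 7 5)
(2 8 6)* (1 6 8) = (8)(1 6 2) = [0, 6, 1, 3, 4, 5, 2, 7, 8]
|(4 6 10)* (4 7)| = 4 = |(4 6 10 7)|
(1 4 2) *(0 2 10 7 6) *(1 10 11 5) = (0 2 10 7 6)(1 4 11 5) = [2, 4, 10, 3, 11, 1, 0, 6, 8, 9, 7, 5]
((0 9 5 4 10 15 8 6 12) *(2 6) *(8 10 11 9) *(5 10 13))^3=(0 6 8 12 2)(4 10 5 9 13 11 15)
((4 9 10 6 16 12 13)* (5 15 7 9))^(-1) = ((4 5 15 7 9 10 6 16 12 13))^(-1) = (4 13 12 16 6 10 9 7 15 5)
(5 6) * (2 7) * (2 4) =(2 7 4)(5 6) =[0, 1, 7, 3, 2, 6, 5, 4]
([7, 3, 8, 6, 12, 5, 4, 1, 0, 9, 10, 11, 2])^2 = [1, 6, 0, 4, 2, 5, 12, 3, 7, 9, 10, 11, 8]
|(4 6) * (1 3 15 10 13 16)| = |(1 3 15 10 13 16)(4 6)| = 6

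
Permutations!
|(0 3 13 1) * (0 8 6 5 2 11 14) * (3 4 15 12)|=|(0 4 15 12 3 13 1 8 6 5 2 11 14)|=13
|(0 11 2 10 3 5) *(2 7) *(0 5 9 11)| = 6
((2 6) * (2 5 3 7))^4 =(2 7 3 5 6)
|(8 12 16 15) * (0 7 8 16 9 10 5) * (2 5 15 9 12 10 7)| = |(0 2 5)(7 8 10 15 16 9)| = 6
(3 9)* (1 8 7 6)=(1 8 7 6)(3 9)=[0, 8, 2, 9, 4, 5, 1, 6, 7, 3]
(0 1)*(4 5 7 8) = (0 1)(4 5 7 8) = [1, 0, 2, 3, 5, 7, 6, 8, 4]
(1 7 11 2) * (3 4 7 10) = (1 10 3 4 7 11 2) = [0, 10, 1, 4, 7, 5, 6, 11, 8, 9, 3, 2]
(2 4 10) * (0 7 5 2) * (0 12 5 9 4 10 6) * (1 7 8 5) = [8, 7, 10, 3, 6, 2, 0, 9, 5, 4, 12, 11, 1] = (0 8 5 2 10 12 1 7 9 4 6)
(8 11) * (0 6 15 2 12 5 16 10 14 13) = (0 6 15 2 12 5 16 10 14 13)(8 11) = [6, 1, 12, 3, 4, 16, 15, 7, 11, 9, 14, 8, 5, 0, 13, 2, 10]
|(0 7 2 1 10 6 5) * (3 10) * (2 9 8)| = 10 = |(0 7 9 8 2 1 3 10 6 5)|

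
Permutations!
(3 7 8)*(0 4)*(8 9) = (0 4)(3 7 9 8) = [4, 1, 2, 7, 0, 5, 6, 9, 3, 8]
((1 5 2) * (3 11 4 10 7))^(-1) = ((1 5 2)(3 11 4 10 7))^(-1) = (1 2 5)(3 7 10 4 11)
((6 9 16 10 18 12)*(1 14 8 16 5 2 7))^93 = ((1 14 8 16 10 18 12 6 9 5 2 7))^93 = (1 5 12 16)(2 6 10 14)(7 9 18 8)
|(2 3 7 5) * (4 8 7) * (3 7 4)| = 6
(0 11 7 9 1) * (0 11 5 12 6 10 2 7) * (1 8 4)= (0 5 12 6 10 2 7 9 8 4 1 11)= [5, 11, 7, 3, 1, 12, 10, 9, 4, 8, 2, 0, 6]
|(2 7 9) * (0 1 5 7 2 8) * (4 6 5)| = 8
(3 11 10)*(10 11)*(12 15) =(3 10)(12 15) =[0, 1, 2, 10, 4, 5, 6, 7, 8, 9, 3, 11, 15, 13, 14, 12]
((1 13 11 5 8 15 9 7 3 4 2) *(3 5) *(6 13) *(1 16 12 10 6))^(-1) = (2 4 3 11 13 6 10 12 16)(5 7 9 15 8) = ((2 16 12 10 6 13 11 3 4)(5 8 15 9 7))^(-1)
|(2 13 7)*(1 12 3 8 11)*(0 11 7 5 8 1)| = 30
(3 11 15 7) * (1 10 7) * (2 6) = [0, 10, 6, 11, 4, 5, 2, 3, 8, 9, 7, 15, 12, 13, 14, 1] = (1 10 7 3 11 15)(2 6)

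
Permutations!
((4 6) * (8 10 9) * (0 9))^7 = ((0 9 8 10)(4 6))^7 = (0 10 8 9)(4 6)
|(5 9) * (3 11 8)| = |(3 11 8)(5 9)| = 6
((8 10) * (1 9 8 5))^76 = ((1 9 8 10 5))^76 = (1 9 8 10 5)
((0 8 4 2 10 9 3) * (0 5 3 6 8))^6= (10)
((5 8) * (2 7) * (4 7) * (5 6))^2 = ((2 4 7)(5 8 6))^2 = (2 7 4)(5 6 8)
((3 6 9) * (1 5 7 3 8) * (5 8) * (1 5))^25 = (1 3 8 6 5 9 7) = ((1 8 5 7 3 6 9))^25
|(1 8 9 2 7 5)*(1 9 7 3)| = |(1 8 7 5 9 2 3)| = 7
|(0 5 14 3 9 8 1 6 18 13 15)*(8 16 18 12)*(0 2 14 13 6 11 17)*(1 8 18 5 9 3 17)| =18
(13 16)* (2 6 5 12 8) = (2 6 5 12 8)(13 16) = [0, 1, 6, 3, 4, 12, 5, 7, 2, 9, 10, 11, 8, 16, 14, 15, 13]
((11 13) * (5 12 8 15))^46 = (5 8)(12 15)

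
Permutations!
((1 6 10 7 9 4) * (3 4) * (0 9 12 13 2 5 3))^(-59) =(0 9)(1 6 10 7 12 13 2 5 3 4)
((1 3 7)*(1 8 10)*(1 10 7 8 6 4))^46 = ((10)(1 3 8 7 6 4))^46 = (10)(1 6 8)(3 4 7)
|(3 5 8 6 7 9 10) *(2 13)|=|(2 13)(3 5 8 6 7 9 10)|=14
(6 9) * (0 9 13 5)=(0 9 6 13 5)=[9, 1, 2, 3, 4, 0, 13, 7, 8, 6, 10, 11, 12, 5]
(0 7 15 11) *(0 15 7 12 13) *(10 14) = (0 12 13)(10 14)(11 15) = [12, 1, 2, 3, 4, 5, 6, 7, 8, 9, 14, 15, 13, 0, 10, 11]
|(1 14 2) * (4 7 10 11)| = 12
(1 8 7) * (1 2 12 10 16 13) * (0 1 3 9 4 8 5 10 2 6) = [1, 5, 12, 9, 8, 10, 0, 6, 7, 4, 16, 11, 2, 3, 14, 15, 13] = (0 1 5 10 16 13 3 9 4 8 7 6)(2 12)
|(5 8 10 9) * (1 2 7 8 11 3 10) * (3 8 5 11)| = |(1 2 7 5 3 10 9 11 8)| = 9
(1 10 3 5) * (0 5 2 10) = (0 5 1)(2 10 3) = [5, 0, 10, 2, 4, 1, 6, 7, 8, 9, 3]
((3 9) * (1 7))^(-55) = (1 7)(3 9)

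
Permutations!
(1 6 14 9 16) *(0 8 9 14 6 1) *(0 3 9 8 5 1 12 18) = (0 5 1 12 18)(3 9 16) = [5, 12, 2, 9, 4, 1, 6, 7, 8, 16, 10, 11, 18, 13, 14, 15, 3, 17, 0]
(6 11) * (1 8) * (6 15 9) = (1 8)(6 11 15 9) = [0, 8, 2, 3, 4, 5, 11, 7, 1, 6, 10, 15, 12, 13, 14, 9]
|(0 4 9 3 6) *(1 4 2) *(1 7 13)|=|(0 2 7 13 1 4 9 3 6)|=9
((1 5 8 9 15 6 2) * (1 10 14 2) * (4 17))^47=(1 6 15 9 8 5)(2 14 10)(4 17)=((1 5 8 9 15 6)(2 10 14)(4 17))^47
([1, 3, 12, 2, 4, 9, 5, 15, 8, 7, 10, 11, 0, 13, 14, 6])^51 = (0 1 3 2 12)(5 9 7 15 6)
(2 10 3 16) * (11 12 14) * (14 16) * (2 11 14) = [0, 1, 10, 2, 4, 5, 6, 7, 8, 9, 3, 12, 16, 13, 14, 15, 11] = (2 10 3)(11 12 16)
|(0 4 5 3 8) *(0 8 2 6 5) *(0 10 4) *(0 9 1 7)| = |(0 9 1 7)(2 6 5 3)(4 10)| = 4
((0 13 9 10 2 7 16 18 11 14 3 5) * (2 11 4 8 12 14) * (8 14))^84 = (0 7 5 2 3 11 14 10 4 9 18 13 16) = ((0 13 9 10 11 2 7 16 18 4 14 3 5)(8 12))^84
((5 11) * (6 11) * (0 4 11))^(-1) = (0 6 5 11 4)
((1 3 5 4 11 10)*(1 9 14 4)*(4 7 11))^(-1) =((1 3 5)(7 11 10 9 14))^(-1) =(1 5 3)(7 14 9 10 11)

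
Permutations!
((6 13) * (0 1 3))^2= ((0 1 3)(6 13))^2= (13)(0 3 1)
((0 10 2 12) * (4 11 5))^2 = ((0 10 2 12)(4 11 5))^2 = (0 2)(4 5 11)(10 12)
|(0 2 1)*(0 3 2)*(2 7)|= 4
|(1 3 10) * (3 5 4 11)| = 6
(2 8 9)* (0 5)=(0 5)(2 8 9)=[5, 1, 8, 3, 4, 0, 6, 7, 9, 2]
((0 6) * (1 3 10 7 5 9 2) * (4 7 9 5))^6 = (1 3 10 9 2)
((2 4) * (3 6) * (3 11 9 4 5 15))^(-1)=(2 4 9 11 6 3 15 5)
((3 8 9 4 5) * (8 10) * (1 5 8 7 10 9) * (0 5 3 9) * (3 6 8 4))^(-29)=(0 3 9 5)(1 6 8)(7 10)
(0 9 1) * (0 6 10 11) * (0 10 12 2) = (0 9 1 6 12 2)(10 11) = [9, 6, 0, 3, 4, 5, 12, 7, 8, 1, 11, 10, 2]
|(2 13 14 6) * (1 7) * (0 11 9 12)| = 4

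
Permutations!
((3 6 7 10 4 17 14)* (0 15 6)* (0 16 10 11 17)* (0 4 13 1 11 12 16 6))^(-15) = (0 15)(1 12 14 13 7 17 10 6 11 16 3)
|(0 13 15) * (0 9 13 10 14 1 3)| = |(0 10 14 1 3)(9 13 15)| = 15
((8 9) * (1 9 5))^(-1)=(1 5 8 9)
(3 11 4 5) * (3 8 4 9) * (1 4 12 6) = (1 4 5 8 12 6)(3 11 9) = [0, 4, 2, 11, 5, 8, 1, 7, 12, 3, 10, 9, 6]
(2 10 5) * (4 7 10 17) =[0, 1, 17, 3, 7, 2, 6, 10, 8, 9, 5, 11, 12, 13, 14, 15, 16, 4] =(2 17 4 7 10 5)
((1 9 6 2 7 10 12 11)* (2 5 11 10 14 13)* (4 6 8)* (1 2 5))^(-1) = ((1 9 8 4 6)(2 7 14 13 5 11)(10 12))^(-1) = (1 6 4 8 9)(2 11 5 13 14 7)(10 12)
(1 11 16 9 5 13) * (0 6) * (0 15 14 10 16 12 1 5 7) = (0 6 15 14 10 16 9 7)(1 11 12)(5 13) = [6, 11, 2, 3, 4, 13, 15, 0, 8, 7, 16, 12, 1, 5, 10, 14, 9]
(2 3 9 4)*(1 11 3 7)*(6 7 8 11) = [0, 6, 8, 9, 2, 5, 7, 1, 11, 4, 10, 3] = (1 6 7)(2 8 11 3 9 4)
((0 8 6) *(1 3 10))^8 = ((0 8 6)(1 3 10))^8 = (0 6 8)(1 10 3)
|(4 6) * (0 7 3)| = |(0 7 3)(4 6)| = 6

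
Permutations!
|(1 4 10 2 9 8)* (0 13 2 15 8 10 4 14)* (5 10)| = 10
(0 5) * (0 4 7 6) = (0 5 4 7 6) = [5, 1, 2, 3, 7, 4, 0, 6]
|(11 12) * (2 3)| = 2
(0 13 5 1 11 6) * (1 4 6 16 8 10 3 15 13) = (0 1 11 16 8 10 3 15 13 5 4 6) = [1, 11, 2, 15, 6, 4, 0, 7, 10, 9, 3, 16, 12, 5, 14, 13, 8]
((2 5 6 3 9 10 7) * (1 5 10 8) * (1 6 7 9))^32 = (1 9 5 8 7 6 2 3 10)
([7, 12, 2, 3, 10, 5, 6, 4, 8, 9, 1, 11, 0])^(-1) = (0 12 1 10 4 7)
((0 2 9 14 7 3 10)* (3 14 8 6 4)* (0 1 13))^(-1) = ((0 2 9 8 6 4 3 10 1 13)(7 14))^(-1) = (0 13 1 10 3 4 6 8 9 2)(7 14)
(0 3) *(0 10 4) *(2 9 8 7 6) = (0 3 10 4)(2 9 8 7 6) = [3, 1, 9, 10, 0, 5, 2, 6, 7, 8, 4]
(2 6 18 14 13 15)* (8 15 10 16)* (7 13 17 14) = (2 6 18 7 13 10 16 8 15)(14 17) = [0, 1, 6, 3, 4, 5, 18, 13, 15, 9, 16, 11, 12, 10, 17, 2, 8, 14, 7]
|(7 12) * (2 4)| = 2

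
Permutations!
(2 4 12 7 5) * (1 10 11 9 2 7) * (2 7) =(1 10 11 9 7 5 2 4 12) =[0, 10, 4, 3, 12, 2, 6, 5, 8, 7, 11, 9, 1]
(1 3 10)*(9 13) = (1 3 10)(9 13) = [0, 3, 2, 10, 4, 5, 6, 7, 8, 13, 1, 11, 12, 9]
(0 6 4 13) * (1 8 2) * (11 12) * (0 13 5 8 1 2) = [6, 1, 2, 3, 5, 8, 4, 7, 0, 9, 10, 12, 11, 13] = (13)(0 6 4 5 8)(11 12)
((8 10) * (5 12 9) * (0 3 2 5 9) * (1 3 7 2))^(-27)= (0 5 7 12 2)(1 3)(8 10)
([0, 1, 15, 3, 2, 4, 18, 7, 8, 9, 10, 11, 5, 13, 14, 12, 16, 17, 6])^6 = [0, 1, 15, 3, 2, 4, 6, 7, 8, 9, 10, 11, 5, 13, 14, 12, 16, 17, 18]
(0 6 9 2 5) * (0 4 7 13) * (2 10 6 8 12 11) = (0 8 12 11 2 5 4 7 13)(6 9 10) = [8, 1, 5, 3, 7, 4, 9, 13, 12, 10, 6, 2, 11, 0]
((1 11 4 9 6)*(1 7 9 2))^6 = ((1 11 4 2)(6 7 9))^6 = (1 4)(2 11)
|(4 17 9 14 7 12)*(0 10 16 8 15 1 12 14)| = |(0 10 16 8 15 1 12 4 17 9)(7 14)| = 10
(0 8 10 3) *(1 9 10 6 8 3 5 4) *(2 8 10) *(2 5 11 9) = (0 3)(1 2 8 6 10 11 9 5 4) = [3, 2, 8, 0, 1, 4, 10, 7, 6, 5, 11, 9]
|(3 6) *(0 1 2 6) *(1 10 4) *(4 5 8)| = 9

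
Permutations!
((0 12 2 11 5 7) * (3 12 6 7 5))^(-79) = (0 7 6)(2 11 3 12)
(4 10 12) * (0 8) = (0 8)(4 10 12) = [8, 1, 2, 3, 10, 5, 6, 7, 0, 9, 12, 11, 4]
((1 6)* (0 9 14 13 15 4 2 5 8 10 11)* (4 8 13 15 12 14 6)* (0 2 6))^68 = (1 6 4)(2 15 5 8 13 10 12 11 14) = ((0 9)(1 4 6)(2 5 13 12 14 15 8 10 11))^68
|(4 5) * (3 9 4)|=|(3 9 4 5)|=4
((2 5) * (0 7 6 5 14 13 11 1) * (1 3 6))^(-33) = (2 13 3 5 14 11 6)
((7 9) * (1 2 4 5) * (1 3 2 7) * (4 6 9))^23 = ((1 7 4 5 3 2 6 9))^23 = (1 9 6 2 3 5 4 7)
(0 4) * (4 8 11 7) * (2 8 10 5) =(0 10 5 2 8 11 7 4) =[10, 1, 8, 3, 0, 2, 6, 4, 11, 9, 5, 7]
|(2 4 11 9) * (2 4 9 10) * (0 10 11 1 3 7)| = |(11)(0 10 2 9 4 1 3 7)| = 8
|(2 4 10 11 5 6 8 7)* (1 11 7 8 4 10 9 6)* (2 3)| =12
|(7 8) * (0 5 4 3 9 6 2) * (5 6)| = |(0 6 2)(3 9 5 4)(7 8)| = 12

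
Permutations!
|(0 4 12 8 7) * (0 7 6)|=5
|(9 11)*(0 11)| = 3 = |(0 11 9)|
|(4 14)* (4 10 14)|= 2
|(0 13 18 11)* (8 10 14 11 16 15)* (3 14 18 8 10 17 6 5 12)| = 20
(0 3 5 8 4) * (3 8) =(0 8 4)(3 5) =[8, 1, 2, 5, 0, 3, 6, 7, 4]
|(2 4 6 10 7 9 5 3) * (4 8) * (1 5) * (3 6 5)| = |(1 3 2 8 4 5 6 10 7 9)| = 10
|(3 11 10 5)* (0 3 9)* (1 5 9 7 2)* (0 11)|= 12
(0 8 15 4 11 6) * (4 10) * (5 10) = (0 8 15 5 10 4 11 6) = [8, 1, 2, 3, 11, 10, 0, 7, 15, 9, 4, 6, 12, 13, 14, 5]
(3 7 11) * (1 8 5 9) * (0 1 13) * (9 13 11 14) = (0 1 8 5 13)(3 7 14 9 11) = [1, 8, 2, 7, 4, 13, 6, 14, 5, 11, 10, 3, 12, 0, 9]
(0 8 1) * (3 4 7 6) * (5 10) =(0 8 1)(3 4 7 6)(5 10) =[8, 0, 2, 4, 7, 10, 3, 6, 1, 9, 5]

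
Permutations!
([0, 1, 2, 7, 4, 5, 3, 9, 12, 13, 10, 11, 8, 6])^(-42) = (3 13 7 6 9)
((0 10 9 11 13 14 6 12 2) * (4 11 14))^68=(0 12 14 10 2 6 9)(4 13 11)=((0 10 9 14 6 12 2)(4 11 13))^68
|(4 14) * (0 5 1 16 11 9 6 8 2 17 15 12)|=12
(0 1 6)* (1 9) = (0 9 1 6) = [9, 6, 2, 3, 4, 5, 0, 7, 8, 1]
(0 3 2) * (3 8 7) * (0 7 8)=(8)(2 7 3)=[0, 1, 7, 2, 4, 5, 6, 3, 8]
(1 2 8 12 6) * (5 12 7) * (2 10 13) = (1 10 13 2 8 7 5 12 6) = [0, 10, 8, 3, 4, 12, 1, 5, 7, 9, 13, 11, 6, 2]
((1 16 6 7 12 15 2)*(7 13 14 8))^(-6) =((1 16 6 13 14 8 7 12 15 2))^(-6) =(1 14 15 6 7)(2 13 12 16 8)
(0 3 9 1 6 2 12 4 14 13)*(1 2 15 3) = [1, 6, 12, 9, 14, 5, 15, 7, 8, 2, 10, 11, 4, 0, 13, 3] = (0 1 6 15 3 9 2 12 4 14 13)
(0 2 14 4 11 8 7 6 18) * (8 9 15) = (0 2 14 4 11 9 15 8 7 6 18) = [2, 1, 14, 3, 11, 5, 18, 6, 7, 15, 10, 9, 12, 13, 4, 8, 16, 17, 0]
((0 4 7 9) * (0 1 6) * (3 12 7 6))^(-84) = ((0 4 6)(1 3 12 7 9))^(-84) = (1 3 12 7 9)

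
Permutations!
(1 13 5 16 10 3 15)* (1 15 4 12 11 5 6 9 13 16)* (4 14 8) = (1 16 10 3 14 8 4 12 11 5)(6 9 13) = [0, 16, 2, 14, 12, 1, 9, 7, 4, 13, 3, 5, 11, 6, 8, 15, 10]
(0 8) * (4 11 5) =[8, 1, 2, 3, 11, 4, 6, 7, 0, 9, 10, 5] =(0 8)(4 11 5)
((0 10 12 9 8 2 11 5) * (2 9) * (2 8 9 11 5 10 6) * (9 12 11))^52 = (8 9 12)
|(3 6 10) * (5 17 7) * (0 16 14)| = 3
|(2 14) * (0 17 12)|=6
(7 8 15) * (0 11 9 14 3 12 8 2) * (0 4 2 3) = (0 11 9 14)(2 4)(3 12 8 15 7) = [11, 1, 4, 12, 2, 5, 6, 3, 15, 14, 10, 9, 8, 13, 0, 7]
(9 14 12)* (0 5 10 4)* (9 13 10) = (0 5 9 14 12 13 10 4) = [5, 1, 2, 3, 0, 9, 6, 7, 8, 14, 4, 11, 13, 10, 12]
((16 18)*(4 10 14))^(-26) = ((4 10 14)(16 18))^(-26) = (18)(4 10 14)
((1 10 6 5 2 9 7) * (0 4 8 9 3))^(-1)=(0 3 2 5 6 10 1 7 9 8 4)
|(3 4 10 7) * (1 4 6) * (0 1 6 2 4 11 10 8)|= |(0 1 11 10 7 3 2 4 8)|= 9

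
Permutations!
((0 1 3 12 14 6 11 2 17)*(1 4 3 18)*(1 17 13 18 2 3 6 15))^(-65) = ((0 4 6 11 3 12 14 15 1 2 13 18 17))^(-65) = (18)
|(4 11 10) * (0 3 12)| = |(0 3 12)(4 11 10)| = 3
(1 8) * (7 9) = (1 8)(7 9) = [0, 8, 2, 3, 4, 5, 6, 9, 1, 7]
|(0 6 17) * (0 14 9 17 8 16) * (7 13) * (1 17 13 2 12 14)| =12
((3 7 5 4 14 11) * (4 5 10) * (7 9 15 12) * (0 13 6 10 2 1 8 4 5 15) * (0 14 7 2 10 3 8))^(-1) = (0 1 2 12 15 5 10 7 4 8 11 14 9 3 6 13)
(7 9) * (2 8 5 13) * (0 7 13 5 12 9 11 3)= (0 7 11 3)(2 8 12 9 13)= [7, 1, 8, 0, 4, 5, 6, 11, 12, 13, 10, 3, 9, 2]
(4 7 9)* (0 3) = (0 3)(4 7 9) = [3, 1, 2, 0, 7, 5, 6, 9, 8, 4]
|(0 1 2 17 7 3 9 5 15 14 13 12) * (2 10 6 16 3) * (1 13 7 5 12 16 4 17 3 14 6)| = |(0 13 16 14 7 2 3 9 12)(1 10)(4 17 5 15 6)| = 90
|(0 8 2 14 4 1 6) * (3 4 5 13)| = 10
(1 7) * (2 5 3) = [0, 7, 5, 2, 4, 3, 6, 1] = (1 7)(2 5 3)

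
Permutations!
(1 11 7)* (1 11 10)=(1 10)(7 11)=[0, 10, 2, 3, 4, 5, 6, 11, 8, 9, 1, 7]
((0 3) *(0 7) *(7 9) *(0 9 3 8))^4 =(9)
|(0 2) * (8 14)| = 2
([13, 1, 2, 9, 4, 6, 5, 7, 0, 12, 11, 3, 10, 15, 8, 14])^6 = [13, 1, 2, 9, 4, 5, 6, 7, 0, 12, 11, 3, 10, 15, 8, 14]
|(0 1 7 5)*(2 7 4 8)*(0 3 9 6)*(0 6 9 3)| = |(9)(0 1 4 8 2 7 5)| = 7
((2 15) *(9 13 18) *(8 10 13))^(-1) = ((2 15)(8 10 13 18 9))^(-1) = (2 15)(8 9 18 13 10)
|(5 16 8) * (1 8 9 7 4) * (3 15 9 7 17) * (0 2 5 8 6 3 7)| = |(0 2 5 16)(1 6 3 15 9 17 7 4)| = 8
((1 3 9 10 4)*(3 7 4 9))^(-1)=(1 4 7)(9 10)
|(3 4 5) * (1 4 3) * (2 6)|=|(1 4 5)(2 6)|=6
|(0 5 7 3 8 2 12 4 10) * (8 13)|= |(0 5 7 3 13 8 2 12 4 10)|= 10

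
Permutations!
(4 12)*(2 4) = [0, 1, 4, 3, 12, 5, 6, 7, 8, 9, 10, 11, 2] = (2 4 12)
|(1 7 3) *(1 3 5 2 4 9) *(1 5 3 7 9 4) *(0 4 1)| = |(0 4 1 9 5 2)(3 7)| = 6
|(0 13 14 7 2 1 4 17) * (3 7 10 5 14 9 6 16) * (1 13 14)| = 7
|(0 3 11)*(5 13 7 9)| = 12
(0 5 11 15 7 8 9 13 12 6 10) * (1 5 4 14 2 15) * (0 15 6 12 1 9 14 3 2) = (0 4 3 2 6 10 15 7 8 14)(1 5 11 9 13) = [4, 5, 6, 2, 3, 11, 10, 8, 14, 13, 15, 9, 12, 1, 0, 7]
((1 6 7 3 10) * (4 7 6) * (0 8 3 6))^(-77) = (0 10 7 8 1 6 3 4)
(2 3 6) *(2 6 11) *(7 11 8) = [0, 1, 3, 8, 4, 5, 6, 11, 7, 9, 10, 2] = (2 3 8 7 11)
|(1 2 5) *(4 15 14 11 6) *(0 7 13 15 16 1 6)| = 6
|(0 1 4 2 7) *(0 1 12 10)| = 12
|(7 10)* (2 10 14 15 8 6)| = |(2 10 7 14 15 8 6)| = 7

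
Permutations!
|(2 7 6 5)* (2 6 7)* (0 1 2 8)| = |(0 1 2 8)(5 6)| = 4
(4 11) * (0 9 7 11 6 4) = (0 9 7 11)(4 6) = [9, 1, 2, 3, 6, 5, 4, 11, 8, 7, 10, 0]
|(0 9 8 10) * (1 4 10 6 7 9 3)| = 20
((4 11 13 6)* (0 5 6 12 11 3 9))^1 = ((0 5 6 4 3 9)(11 13 12))^1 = (0 5 6 4 3 9)(11 13 12)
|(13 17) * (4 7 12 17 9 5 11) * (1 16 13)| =10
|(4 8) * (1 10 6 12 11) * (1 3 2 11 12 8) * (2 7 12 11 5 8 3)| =|(1 10 6 3 7 12 11 2 5 8 4)| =11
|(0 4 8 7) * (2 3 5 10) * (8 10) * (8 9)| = |(0 4 10 2 3 5 9 8 7)| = 9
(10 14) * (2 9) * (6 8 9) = [0, 1, 6, 3, 4, 5, 8, 7, 9, 2, 14, 11, 12, 13, 10] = (2 6 8 9)(10 14)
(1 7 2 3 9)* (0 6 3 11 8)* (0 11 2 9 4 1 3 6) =(1 7 9 3 4)(8 11) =[0, 7, 2, 4, 1, 5, 6, 9, 11, 3, 10, 8]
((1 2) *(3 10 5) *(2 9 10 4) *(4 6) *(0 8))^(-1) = ((0 8)(1 9 10 5 3 6 4 2))^(-1) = (0 8)(1 2 4 6 3 5 10 9)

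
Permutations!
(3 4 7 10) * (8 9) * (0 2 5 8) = (0 2 5 8 9)(3 4 7 10) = [2, 1, 5, 4, 7, 8, 6, 10, 9, 0, 3]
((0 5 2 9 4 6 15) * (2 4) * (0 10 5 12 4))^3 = (0 6 5 4 10 12 15)(2 9)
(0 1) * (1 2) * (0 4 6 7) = (0 2 1 4 6 7) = [2, 4, 1, 3, 6, 5, 7, 0]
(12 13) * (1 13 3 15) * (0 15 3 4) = (0 15 1 13 12 4) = [15, 13, 2, 3, 0, 5, 6, 7, 8, 9, 10, 11, 4, 12, 14, 1]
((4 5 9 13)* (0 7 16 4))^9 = ((0 7 16 4 5 9 13))^9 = (0 16 5 13 7 4 9)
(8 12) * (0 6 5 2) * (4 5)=(0 6 4 5 2)(8 12)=[6, 1, 0, 3, 5, 2, 4, 7, 12, 9, 10, 11, 8]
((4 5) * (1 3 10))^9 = ((1 3 10)(4 5))^9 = (10)(4 5)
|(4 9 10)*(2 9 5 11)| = 6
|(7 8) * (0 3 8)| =|(0 3 8 7)| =4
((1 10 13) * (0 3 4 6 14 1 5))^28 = (0 3 4 6 14 1 10 13 5)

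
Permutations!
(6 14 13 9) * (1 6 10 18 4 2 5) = (1 6 14 13 9 10 18 4 2 5) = [0, 6, 5, 3, 2, 1, 14, 7, 8, 10, 18, 11, 12, 9, 13, 15, 16, 17, 4]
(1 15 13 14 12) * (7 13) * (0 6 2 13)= (0 6 2 13 14 12 1 15 7)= [6, 15, 13, 3, 4, 5, 2, 0, 8, 9, 10, 11, 1, 14, 12, 7]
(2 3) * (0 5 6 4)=(0 5 6 4)(2 3)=[5, 1, 3, 2, 0, 6, 4]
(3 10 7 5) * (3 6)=(3 10 7 5 6)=[0, 1, 2, 10, 4, 6, 3, 5, 8, 9, 7]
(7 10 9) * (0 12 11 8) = [12, 1, 2, 3, 4, 5, 6, 10, 0, 7, 9, 8, 11] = (0 12 11 8)(7 10 9)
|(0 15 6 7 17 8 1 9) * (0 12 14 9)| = |(0 15 6 7 17 8 1)(9 12 14)| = 21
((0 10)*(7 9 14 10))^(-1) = ((0 7 9 14 10))^(-1) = (0 10 14 9 7)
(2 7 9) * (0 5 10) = (0 5 10)(2 7 9) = [5, 1, 7, 3, 4, 10, 6, 9, 8, 2, 0]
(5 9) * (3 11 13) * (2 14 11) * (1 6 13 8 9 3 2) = (1 6 13 2 14 11 8 9 5 3) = [0, 6, 14, 1, 4, 3, 13, 7, 9, 5, 10, 8, 12, 2, 11]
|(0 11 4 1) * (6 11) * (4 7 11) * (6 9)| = 10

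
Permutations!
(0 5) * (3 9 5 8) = (0 8 3 9 5) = [8, 1, 2, 9, 4, 0, 6, 7, 3, 5]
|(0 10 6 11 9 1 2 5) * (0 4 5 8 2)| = |(0 10 6 11 9 1)(2 8)(4 5)| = 6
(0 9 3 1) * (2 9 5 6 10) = (0 5 6 10 2 9 3 1) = [5, 0, 9, 1, 4, 6, 10, 7, 8, 3, 2]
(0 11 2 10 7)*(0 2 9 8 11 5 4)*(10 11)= [5, 1, 11, 3, 0, 4, 6, 2, 10, 8, 7, 9]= (0 5 4)(2 11 9 8 10 7)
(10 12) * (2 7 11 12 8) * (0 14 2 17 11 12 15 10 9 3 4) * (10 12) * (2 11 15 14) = [2, 1, 7, 4, 0, 5, 6, 10, 17, 3, 8, 14, 9, 13, 11, 12, 16, 15] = (0 2 7 10 8 17 15 12 9 3 4)(11 14)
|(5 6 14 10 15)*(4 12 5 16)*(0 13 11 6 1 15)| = 6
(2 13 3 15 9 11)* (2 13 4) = (2 4)(3 15 9 11 13) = [0, 1, 4, 15, 2, 5, 6, 7, 8, 11, 10, 13, 12, 3, 14, 9]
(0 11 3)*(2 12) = (0 11 3)(2 12) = [11, 1, 12, 0, 4, 5, 6, 7, 8, 9, 10, 3, 2]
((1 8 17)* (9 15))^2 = ((1 8 17)(9 15))^2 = (1 17 8)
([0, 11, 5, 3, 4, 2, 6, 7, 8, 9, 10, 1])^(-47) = (1 11)(2 5)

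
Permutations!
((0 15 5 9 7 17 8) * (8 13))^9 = (0 15 5 9 7 17 13 8)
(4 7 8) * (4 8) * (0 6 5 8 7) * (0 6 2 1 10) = (0 2 1 10)(4 6 5 8 7) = [2, 10, 1, 3, 6, 8, 5, 4, 7, 9, 0]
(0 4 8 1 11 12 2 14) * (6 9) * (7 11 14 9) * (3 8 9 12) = [4, 14, 12, 8, 9, 5, 7, 11, 1, 6, 10, 3, 2, 13, 0] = (0 4 9 6 7 11 3 8 1 14)(2 12)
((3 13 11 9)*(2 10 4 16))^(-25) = (2 16 4 10)(3 9 11 13)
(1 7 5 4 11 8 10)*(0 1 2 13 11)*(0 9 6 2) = (0 1 7 5 4 9 6 2 13 11 8 10) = [1, 7, 13, 3, 9, 4, 2, 5, 10, 6, 0, 8, 12, 11]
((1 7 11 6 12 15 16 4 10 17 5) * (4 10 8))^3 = (1 6 16 5 11 15 17 7 12 10)(4 8)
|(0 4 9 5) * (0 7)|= |(0 4 9 5 7)|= 5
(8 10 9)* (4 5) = (4 5)(8 10 9) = [0, 1, 2, 3, 5, 4, 6, 7, 10, 8, 9]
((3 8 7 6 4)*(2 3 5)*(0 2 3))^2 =(3 7 4)(5 8 6)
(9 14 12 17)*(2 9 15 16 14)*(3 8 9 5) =[0, 1, 5, 8, 4, 3, 6, 7, 9, 2, 10, 11, 17, 13, 12, 16, 14, 15] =(2 5 3 8 9)(12 17 15 16 14)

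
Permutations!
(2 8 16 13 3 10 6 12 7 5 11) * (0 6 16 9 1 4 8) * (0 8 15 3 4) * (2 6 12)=(0 12 7 5 11 6 2 8 9 1)(3 10 16 13 4 15)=[12, 0, 8, 10, 15, 11, 2, 5, 9, 1, 16, 6, 7, 4, 14, 3, 13]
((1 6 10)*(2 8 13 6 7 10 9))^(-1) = ((1 7 10)(2 8 13 6 9))^(-1) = (1 10 7)(2 9 6 13 8)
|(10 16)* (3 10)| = |(3 10 16)| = 3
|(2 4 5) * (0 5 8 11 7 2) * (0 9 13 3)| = |(0 5 9 13 3)(2 4 8 11 7)| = 5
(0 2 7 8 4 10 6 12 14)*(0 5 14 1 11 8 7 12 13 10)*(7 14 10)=(0 2 12 1 11 8 4)(5 10 6 13 7 14)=[2, 11, 12, 3, 0, 10, 13, 14, 4, 9, 6, 8, 1, 7, 5]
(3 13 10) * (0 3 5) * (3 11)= [11, 1, 2, 13, 4, 0, 6, 7, 8, 9, 5, 3, 12, 10]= (0 11 3 13 10 5)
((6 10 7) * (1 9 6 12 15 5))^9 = (1 9 6 10 7 12 15 5)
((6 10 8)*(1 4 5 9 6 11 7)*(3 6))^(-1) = (1 7 11 8 10 6 3 9 5 4)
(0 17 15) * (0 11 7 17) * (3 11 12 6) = (3 11 7 17 15 12 6) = [0, 1, 2, 11, 4, 5, 3, 17, 8, 9, 10, 7, 6, 13, 14, 12, 16, 15]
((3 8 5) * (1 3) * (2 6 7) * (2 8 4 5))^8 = (8) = ((1 3 4 5)(2 6 7 8))^8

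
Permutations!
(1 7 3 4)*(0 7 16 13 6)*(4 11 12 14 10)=(0 7 3 11 12 14 10 4 1 16 13 6)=[7, 16, 2, 11, 1, 5, 0, 3, 8, 9, 4, 12, 14, 6, 10, 15, 13]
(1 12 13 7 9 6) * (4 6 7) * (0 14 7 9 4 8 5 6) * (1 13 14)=[1, 12, 2, 3, 0, 6, 13, 4, 5, 9, 10, 11, 14, 8, 7]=(0 1 12 14 7 4)(5 6 13 8)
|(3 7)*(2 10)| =2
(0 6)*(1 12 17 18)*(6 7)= (0 7 6)(1 12 17 18)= [7, 12, 2, 3, 4, 5, 0, 6, 8, 9, 10, 11, 17, 13, 14, 15, 16, 18, 1]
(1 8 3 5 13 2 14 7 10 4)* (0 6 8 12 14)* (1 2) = (0 6 8 3 5 13 1 12 14 7 10 4 2) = [6, 12, 0, 5, 2, 13, 8, 10, 3, 9, 4, 11, 14, 1, 7]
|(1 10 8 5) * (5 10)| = |(1 5)(8 10)| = 2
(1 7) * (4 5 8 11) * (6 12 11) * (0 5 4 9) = [5, 7, 2, 3, 4, 8, 12, 1, 6, 0, 10, 9, 11] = (0 5 8 6 12 11 9)(1 7)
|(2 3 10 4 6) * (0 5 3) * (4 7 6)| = 7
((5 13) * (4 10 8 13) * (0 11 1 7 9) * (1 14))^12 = ((0 11 14 1 7 9)(4 10 8 13 5))^12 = (14)(4 8 5 10 13)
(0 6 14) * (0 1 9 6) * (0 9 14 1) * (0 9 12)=[12, 14, 2, 3, 4, 5, 1, 7, 8, 6, 10, 11, 0, 13, 9]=(0 12)(1 14 9 6)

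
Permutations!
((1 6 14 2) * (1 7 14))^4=((1 6)(2 7 14))^4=(2 7 14)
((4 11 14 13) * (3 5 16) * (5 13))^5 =(3 5 11 13 16 14 4) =((3 13 4 11 14 5 16))^5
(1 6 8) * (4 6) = (1 4 6 8) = [0, 4, 2, 3, 6, 5, 8, 7, 1]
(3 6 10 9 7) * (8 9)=(3 6 10 8 9 7)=[0, 1, 2, 6, 4, 5, 10, 3, 9, 7, 8]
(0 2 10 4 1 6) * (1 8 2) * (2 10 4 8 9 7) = (0 1 6)(2 4 9 7)(8 10) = [1, 6, 4, 3, 9, 5, 0, 2, 10, 7, 8]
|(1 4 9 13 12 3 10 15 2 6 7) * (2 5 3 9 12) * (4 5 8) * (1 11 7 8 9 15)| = |(1 5 3 10)(2 6 8 4 12 15 9 13)(7 11)| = 8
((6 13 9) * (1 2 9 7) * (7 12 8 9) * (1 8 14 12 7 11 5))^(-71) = ((1 2 11 5)(6 13 7 8 9)(12 14))^(-71) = (1 2 11 5)(6 9 8 7 13)(12 14)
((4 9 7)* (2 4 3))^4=((2 4 9 7 3))^4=(2 3 7 9 4)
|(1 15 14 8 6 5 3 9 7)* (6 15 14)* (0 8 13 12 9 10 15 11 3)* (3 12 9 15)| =|(0 8 11 12 15 6 5)(1 14 13 9 7)(3 10)| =70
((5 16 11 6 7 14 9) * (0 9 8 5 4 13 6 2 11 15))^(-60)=(0 14 9 8 4 5 13 16 6 15 7)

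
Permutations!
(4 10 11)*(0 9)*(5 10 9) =(0 5 10 11 4 9) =[5, 1, 2, 3, 9, 10, 6, 7, 8, 0, 11, 4]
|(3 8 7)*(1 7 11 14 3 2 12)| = 4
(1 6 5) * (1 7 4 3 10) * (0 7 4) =[7, 6, 2, 10, 3, 4, 5, 0, 8, 9, 1] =(0 7)(1 6 5 4 3 10)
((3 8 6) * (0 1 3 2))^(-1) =(0 2 6 8 3 1)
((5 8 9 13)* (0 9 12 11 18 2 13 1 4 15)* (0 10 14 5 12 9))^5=((1 4 15 10 14 5 8 9)(2 13 12 11 18))^5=(18)(1 5 15 9 14 4 8 10)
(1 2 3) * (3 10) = [0, 2, 10, 1, 4, 5, 6, 7, 8, 9, 3] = (1 2 10 3)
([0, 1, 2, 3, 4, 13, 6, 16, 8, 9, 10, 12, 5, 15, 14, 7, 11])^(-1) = [0, 1, 2, 3, 4, 12, 6, 15, 8, 9, 10, 16, 11, 5, 14, 13, 7]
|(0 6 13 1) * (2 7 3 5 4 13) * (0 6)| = 8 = |(1 6 2 7 3 5 4 13)|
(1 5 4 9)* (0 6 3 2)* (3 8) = (0 6 8 3 2)(1 5 4 9) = [6, 5, 0, 2, 9, 4, 8, 7, 3, 1]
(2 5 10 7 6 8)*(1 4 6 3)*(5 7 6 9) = (1 4 9 5 10 6 8 2 7 3) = [0, 4, 7, 1, 9, 10, 8, 3, 2, 5, 6]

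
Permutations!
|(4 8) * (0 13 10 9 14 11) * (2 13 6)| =|(0 6 2 13 10 9 14 11)(4 8)| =8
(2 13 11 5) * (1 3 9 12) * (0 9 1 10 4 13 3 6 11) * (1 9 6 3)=[6, 3, 1, 9, 13, 2, 11, 7, 8, 12, 4, 5, 10, 0]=(0 6 11 5 2 1 3 9 12 10 4 13)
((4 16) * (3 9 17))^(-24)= (17)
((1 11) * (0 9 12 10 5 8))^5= (0 8 5 10 12 9)(1 11)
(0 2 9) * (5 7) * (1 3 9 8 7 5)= (0 2 8 7 1 3 9)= [2, 3, 8, 9, 4, 5, 6, 1, 7, 0]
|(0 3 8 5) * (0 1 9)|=6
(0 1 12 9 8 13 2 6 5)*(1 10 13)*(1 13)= (0 10 1 12 9 8 13 2 6 5)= [10, 12, 6, 3, 4, 0, 5, 7, 13, 8, 1, 11, 9, 2]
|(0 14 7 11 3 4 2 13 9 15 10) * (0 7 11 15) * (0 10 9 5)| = 8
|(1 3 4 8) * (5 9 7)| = |(1 3 4 8)(5 9 7)| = 12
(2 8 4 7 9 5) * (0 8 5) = (0 8 4 7 9)(2 5) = [8, 1, 5, 3, 7, 2, 6, 9, 4, 0]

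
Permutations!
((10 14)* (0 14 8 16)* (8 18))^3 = ((0 14 10 18 8 16))^3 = (0 18)(8 14)(10 16)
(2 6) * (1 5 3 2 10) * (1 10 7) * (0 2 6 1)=(10)(0 2 1 5 3 6 7)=[2, 5, 1, 6, 4, 3, 7, 0, 8, 9, 10]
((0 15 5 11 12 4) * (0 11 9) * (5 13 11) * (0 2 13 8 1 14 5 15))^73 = ((1 14 5 9 2 13 11 12 4 15 8))^73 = (1 12 9 8 11 5 15 13 14 4 2)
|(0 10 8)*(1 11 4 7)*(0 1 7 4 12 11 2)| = 10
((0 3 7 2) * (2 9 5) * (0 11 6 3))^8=(2 11 6 3 7 9 5)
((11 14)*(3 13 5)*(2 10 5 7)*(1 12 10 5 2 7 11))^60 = (1 13 2)(3 10 14)(5 12 11)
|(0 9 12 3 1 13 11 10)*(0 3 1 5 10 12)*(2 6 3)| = |(0 9)(1 13 11 12)(2 6 3 5 10)| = 20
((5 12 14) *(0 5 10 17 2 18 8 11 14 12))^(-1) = ((0 5)(2 18 8 11 14 10 17))^(-1) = (0 5)(2 17 10 14 11 8 18)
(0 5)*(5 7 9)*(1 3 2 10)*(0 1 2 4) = [7, 3, 10, 4, 0, 1, 6, 9, 8, 5, 2] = (0 7 9 5 1 3 4)(2 10)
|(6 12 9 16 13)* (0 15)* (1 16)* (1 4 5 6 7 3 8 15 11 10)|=|(0 11 10 1 16 13 7 3 8 15)(4 5 6 12 9)|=10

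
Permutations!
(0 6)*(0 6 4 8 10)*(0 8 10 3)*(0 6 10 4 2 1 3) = [2, 3, 1, 6, 4, 5, 10, 7, 0, 9, 8] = (0 2 1 3 6 10 8)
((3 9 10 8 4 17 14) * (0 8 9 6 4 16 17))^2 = (0 16 14 6)(3 4 8 17)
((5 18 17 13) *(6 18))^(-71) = ((5 6 18 17 13))^(-71) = (5 13 17 18 6)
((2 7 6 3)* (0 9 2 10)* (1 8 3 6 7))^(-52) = (0 8 9 3 2 10 1) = ((0 9 2 1 8 3 10))^(-52)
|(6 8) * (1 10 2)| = |(1 10 2)(6 8)| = 6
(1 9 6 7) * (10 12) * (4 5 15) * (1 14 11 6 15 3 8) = (1 9 15 4 5 3 8)(6 7 14 11)(10 12) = [0, 9, 2, 8, 5, 3, 7, 14, 1, 15, 12, 6, 10, 13, 11, 4]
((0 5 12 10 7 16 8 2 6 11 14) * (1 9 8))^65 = ((0 5 12 10 7 16 1 9 8 2 6 11 14))^65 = (16)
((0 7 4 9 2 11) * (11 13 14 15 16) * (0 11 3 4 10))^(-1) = ((0 7 10)(2 13 14 15 16 3 4 9))^(-1) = (0 10 7)(2 9 4 3 16 15 14 13)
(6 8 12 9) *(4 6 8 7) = [0, 1, 2, 3, 6, 5, 7, 4, 12, 8, 10, 11, 9] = (4 6 7)(8 12 9)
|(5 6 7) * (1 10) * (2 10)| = 3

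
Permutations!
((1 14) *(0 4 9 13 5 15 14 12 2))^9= (0 2 12 1 14 15 5 13 9 4)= ((0 4 9 13 5 15 14 1 12 2))^9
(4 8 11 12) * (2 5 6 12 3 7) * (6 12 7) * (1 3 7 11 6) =(1 3)(2 5 12 4 8 6 11 7) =[0, 3, 5, 1, 8, 12, 11, 2, 6, 9, 10, 7, 4]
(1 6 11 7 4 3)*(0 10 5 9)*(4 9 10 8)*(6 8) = (0 6 11 7 9)(1 8 4 3)(5 10) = [6, 8, 2, 1, 3, 10, 11, 9, 4, 0, 5, 7]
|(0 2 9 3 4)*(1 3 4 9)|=6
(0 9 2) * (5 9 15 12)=(0 15 12 5 9 2)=[15, 1, 0, 3, 4, 9, 6, 7, 8, 2, 10, 11, 5, 13, 14, 12]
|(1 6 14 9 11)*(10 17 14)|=7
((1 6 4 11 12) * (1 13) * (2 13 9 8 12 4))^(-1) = ((1 6 2 13)(4 11)(8 12 9))^(-1) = (1 13 2 6)(4 11)(8 9 12)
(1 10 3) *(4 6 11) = (1 10 3)(4 6 11) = [0, 10, 2, 1, 6, 5, 11, 7, 8, 9, 3, 4]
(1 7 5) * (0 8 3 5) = (0 8 3 5 1 7) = [8, 7, 2, 5, 4, 1, 6, 0, 3]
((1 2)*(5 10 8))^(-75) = (10)(1 2)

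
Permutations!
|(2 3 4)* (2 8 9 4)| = |(2 3)(4 8 9)| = 6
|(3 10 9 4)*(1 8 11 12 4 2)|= 9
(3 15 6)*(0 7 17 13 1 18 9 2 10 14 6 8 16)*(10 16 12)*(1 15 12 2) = [7, 18, 16, 12, 4, 5, 3, 17, 2, 1, 14, 11, 10, 15, 6, 8, 0, 13, 9] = (0 7 17 13 15 8 2 16)(1 18 9)(3 12 10 14 6)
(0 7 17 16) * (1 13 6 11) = (0 7 17 16)(1 13 6 11) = [7, 13, 2, 3, 4, 5, 11, 17, 8, 9, 10, 1, 12, 6, 14, 15, 0, 16]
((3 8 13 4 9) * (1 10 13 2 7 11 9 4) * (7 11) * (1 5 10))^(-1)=(2 8 3 9 11)(5 13 10)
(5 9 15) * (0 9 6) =(0 9 15 5 6) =[9, 1, 2, 3, 4, 6, 0, 7, 8, 15, 10, 11, 12, 13, 14, 5]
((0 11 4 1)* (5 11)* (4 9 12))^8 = (0 5 11 9 12 4 1)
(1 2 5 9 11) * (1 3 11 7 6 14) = [0, 2, 5, 11, 4, 9, 14, 6, 8, 7, 10, 3, 12, 13, 1] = (1 2 5 9 7 6 14)(3 11)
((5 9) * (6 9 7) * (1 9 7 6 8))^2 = (1 5 7)(6 8 9)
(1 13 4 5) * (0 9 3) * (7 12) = (0 9 3)(1 13 4 5)(7 12) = [9, 13, 2, 0, 5, 1, 6, 12, 8, 3, 10, 11, 7, 4]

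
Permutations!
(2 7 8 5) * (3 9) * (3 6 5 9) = (2 7 8 9 6 5) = [0, 1, 7, 3, 4, 2, 5, 8, 9, 6]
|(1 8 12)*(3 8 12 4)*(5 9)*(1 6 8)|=6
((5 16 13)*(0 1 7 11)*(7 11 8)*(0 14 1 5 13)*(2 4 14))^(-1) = (0 16 5)(1 14 4 2 11)(7 8)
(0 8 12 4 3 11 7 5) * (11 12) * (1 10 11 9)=(0 8 9 1 10 11 7 5)(3 12 4)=[8, 10, 2, 12, 3, 0, 6, 5, 9, 1, 11, 7, 4]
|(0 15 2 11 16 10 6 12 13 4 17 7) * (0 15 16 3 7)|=|(0 16 10 6 12 13 4 17)(2 11 3 7 15)|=40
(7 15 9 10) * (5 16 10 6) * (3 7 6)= [0, 1, 2, 7, 4, 16, 5, 15, 8, 3, 6, 11, 12, 13, 14, 9, 10]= (3 7 15 9)(5 16 10 6)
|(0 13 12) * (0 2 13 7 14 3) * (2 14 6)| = |(0 7 6 2 13 12 14 3)| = 8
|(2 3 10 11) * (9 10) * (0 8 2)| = |(0 8 2 3 9 10 11)| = 7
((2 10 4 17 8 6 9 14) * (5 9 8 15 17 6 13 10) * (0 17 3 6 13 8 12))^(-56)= ((0 17 15 3 6 12)(2 5 9 14)(4 13 10))^(-56)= (0 6 15)(3 17 12)(4 13 10)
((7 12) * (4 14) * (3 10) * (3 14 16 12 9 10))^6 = ((4 16 12 7 9 10 14))^6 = (4 14 10 9 7 12 16)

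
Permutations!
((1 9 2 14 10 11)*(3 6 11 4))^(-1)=((1 9 2 14 10 4 3 6 11))^(-1)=(1 11 6 3 4 10 14 2 9)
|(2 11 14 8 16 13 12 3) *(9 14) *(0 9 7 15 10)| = 13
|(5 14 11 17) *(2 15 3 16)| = |(2 15 3 16)(5 14 11 17)| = 4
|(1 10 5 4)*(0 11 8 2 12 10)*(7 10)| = |(0 11 8 2 12 7 10 5 4 1)| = 10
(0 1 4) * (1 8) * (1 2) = [8, 4, 1, 3, 0, 5, 6, 7, 2] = (0 8 2 1 4)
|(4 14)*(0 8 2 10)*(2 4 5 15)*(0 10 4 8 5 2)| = 3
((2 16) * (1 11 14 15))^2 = (16)(1 14)(11 15)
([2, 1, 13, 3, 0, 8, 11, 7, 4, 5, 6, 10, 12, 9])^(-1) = [4, 1, 0, 3, 8, 9, 10, 7, 5, 13, 11, 6, 12, 2]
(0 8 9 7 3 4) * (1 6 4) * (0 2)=[8, 6, 0, 1, 2, 5, 4, 3, 9, 7]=(0 8 9 7 3 1 6 4 2)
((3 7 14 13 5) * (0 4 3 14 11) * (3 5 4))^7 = (0 11 7 3)(4 13 14 5)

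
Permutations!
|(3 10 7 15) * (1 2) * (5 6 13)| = 12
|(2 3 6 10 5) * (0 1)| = 10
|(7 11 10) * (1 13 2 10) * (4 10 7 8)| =|(1 13 2 7 11)(4 10 8)| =15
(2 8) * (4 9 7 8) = (2 4 9 7 8) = [0, 1, 4, 3, 9, 5, 6, 8, 2, 7]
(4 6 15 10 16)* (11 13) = (4 6 15 10 16)(11 13) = [0, 1, 2, 3, 6, 5, 15, 7, 8, 9, 16, 13, 12, 11, 14, 10, 4]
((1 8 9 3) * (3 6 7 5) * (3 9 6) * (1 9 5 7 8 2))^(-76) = (9)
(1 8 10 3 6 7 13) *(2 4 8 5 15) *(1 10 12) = (1 5 15 2 4 8 12)(3 6 7 13 10) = [0, 5, 4, 6, 8, 15, 7, 13, 12, 9, 3, 11, 1, 10, 14, 2]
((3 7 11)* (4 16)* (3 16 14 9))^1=((3 7 11 16 4 14 9))^1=(3 7 11 16 4 14 9)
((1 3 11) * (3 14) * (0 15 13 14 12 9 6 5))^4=(0 3 9 15 11 6 13 1 5 14 12)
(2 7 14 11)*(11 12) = [0, 1, 7, 3, 4, 5, 6, 14, 8, 9, 10, 2, 11, 13, 12] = (2 7 14 12 11)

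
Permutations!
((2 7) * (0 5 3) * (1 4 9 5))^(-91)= (0 3 5 9 4 1)(2 7)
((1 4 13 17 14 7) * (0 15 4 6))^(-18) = (17)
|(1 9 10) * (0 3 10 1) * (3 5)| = 4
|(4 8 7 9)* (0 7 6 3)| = 7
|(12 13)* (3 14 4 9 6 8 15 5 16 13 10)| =12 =|(3 14 4 9 6 8 15 5 16 13 12 10)|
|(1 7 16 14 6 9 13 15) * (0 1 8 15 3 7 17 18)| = 28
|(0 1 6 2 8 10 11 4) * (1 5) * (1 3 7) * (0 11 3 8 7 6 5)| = 8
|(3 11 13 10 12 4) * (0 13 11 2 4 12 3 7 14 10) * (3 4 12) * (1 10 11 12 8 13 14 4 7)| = 8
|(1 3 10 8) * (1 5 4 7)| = 7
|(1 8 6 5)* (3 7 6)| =|(1 8 3 7 6 5)| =6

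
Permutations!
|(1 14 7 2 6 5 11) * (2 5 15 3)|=20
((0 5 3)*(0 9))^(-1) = ((0 5 3 9))^(-1) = (0 9 3 5)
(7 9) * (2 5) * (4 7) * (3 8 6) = (2 5)(3 8 6)(4 7 9) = [0, 1, 5, 8, 7, 2, 3, 9, 6, 4]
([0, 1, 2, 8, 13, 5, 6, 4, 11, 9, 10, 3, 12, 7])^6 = [0, 1, 2, 3, 4, 5, 6, 7, 8, 9, 10, 11, 12, 13]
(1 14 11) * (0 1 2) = [1, 14, 0, 3, 4, 5, 6, 7, 8, 9, 10, 2, 12, 13, 11] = (0 1 14 11 2)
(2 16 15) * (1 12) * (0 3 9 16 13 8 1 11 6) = [3, 12, 13, 9, 4, 5, 0, 7, 1, 16, 10, 6, 11, 8, 14, 2, 15] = (0 3 9 16 15 2 13 8 1 12 11 6)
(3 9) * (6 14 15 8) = (3 9)(6 14 15 8) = [0, 1, 2, 9, 4, 5, 14, 7, 6, 3, 10, 11, 12, 13, 15, 8]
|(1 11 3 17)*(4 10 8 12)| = |(1 11 3 17)(4 10 8 12)| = 4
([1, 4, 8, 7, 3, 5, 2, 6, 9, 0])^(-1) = (0 9 8 2 6 7 3 4 1)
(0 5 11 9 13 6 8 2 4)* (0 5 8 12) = (0 8 2 4 5 11 9 13 6 12) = [8, 1, 4, 3, 5, 11, 12, 7, 2, 13, 10, 9, 0, 6]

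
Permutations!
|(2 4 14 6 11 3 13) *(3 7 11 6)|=|(2 4 14 3 13)(7 11)|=10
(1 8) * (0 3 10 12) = (0 3 10 12)(1 8) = [3, 8, 2, 10, 4, 5, 6, 7, 1, 9, 12, 11, 0]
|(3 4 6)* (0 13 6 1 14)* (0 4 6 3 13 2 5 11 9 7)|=6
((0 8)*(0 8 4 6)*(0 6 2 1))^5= (8)(0 4 2 1)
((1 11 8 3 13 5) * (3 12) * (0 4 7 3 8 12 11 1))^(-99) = ((0 4 7 3 13 5)(8 11 12))^(-99) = (0 3)(4 13)(5 7)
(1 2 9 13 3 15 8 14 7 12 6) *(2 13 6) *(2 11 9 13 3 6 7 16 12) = (1 3 15 8 14 16 12 11 9 7 2 13 6) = [0, 3, 13, 15, 4, 5, 1, 2, 14, 7, 10, 9, 11, 6, 16, 8, 12]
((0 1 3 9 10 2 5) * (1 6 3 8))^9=(0 3 10 5 6 9 2)(1 8)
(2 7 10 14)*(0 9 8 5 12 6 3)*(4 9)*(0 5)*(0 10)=(0 4 9 8 10 14 2 7)(3 5 12 6)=[4, 1, 7, 5, 9, 12, 3, 0, 10, 8, 14, 11, 6, 13, 2]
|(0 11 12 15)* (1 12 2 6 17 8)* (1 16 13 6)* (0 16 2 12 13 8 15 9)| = |(0 11 12 9)(1 13 6 17 15 16 8 2)| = 8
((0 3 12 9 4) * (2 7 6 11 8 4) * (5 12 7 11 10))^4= (0 10 2)(3 5 11)(4 6 9)(7 12 8)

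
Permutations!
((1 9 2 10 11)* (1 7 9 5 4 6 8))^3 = (1 6 5 8 4)(2 7 10 9 11) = ((1 5 4 6 8)(2 10 11 7 9))^3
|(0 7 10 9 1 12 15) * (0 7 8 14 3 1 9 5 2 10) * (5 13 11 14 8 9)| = 13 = |(0 9 5 2 10 13 11 14 3 1 12 15 7)|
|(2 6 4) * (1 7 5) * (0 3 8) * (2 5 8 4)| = 14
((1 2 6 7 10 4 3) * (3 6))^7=(1 2 3)(4 10 7 6)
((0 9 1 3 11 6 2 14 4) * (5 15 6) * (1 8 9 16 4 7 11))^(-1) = ((0 16 4)(1 3)(2 14 7 11 5 15 6)(8 9))^(-1) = (0 4 16)(1 3)(2 6 15 5 11 7 14)(8 9)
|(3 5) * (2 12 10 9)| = 4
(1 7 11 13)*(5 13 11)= (1 7 5 13)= [0, 7, 2, 3, 4, 13, 6, 5, 8, 9, 10, 11, 12, 1]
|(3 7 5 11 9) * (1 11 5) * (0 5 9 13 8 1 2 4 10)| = 8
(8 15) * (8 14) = (8 15 14) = [0, 1, 2, 3, 4, 5, 6, 7, 15, 9, 10, 11, 12, 13, 8, 14]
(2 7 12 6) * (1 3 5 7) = (1 3 5 7 12 6 2) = [0, 3, 1, 5, 4, 7, 2, 12, 8, 9, 10, 11, 6]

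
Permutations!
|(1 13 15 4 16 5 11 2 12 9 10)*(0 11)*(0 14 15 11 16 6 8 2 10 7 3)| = 52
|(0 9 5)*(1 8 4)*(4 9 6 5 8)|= 6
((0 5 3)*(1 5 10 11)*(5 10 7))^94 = ((0 7 5 3)(1 10 11))^94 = (0 5)(1 10 11)(3 7)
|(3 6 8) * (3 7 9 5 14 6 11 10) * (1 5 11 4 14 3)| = |(1 5 3 4 14 6 8 7 9 11 10)| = 11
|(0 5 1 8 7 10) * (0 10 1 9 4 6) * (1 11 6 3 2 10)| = |(0 5 9 4 3 2 10 1 8 7 11 6)| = 12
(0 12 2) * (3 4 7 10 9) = (0 12 2)(3 4 7 10 9) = [12, 1, 0, 4, 7, 5, 6, 10, 8, 3, 9, 11, 2]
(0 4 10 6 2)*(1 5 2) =(0 4 10 6 1 5 2) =[4, 5, 0, 3, 10, 2, 1, 7, 8, 9, 6]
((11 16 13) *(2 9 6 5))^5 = ((2 9 6 5)(11 16 13))^5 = (2 9 6 5)(11 13 16)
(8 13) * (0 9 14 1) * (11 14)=(0 9 11 14 1)(8 13)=[9, 0, 2, 3, 4, 5, 6, 7, 13, 11, 10, 14, 12, 8, 1]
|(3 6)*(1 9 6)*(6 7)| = |(1 9 7 6 3)| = 5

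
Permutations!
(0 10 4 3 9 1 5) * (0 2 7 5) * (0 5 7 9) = [10, 5, 9, 0, 3, 2, 6, 7, 8, 1, 4] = (0 10 4 3)(1 5 2 9)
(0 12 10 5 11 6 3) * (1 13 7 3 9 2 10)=(0 12 1 13 7 3)(2 10 5 11 6 9)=[12, 13, 10, 0, 4, 11, 9, 3, 8, 2, 5, 6, 1, 7]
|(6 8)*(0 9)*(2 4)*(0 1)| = |(0 9 1)(2 4)(6 8)| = 6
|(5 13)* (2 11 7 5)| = |(2 11 7 5 13)| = 5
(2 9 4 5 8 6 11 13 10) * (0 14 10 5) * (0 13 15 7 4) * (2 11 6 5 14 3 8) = (0 3 8 5 2 9)(4 13 14 10 11 15 7) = [3, 1, 9, 8, 13, 2, 6, 4, 5, 0, 11, 15, 12, 14, 10, 7]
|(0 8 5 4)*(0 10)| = |(0 8 5 4 10)| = 5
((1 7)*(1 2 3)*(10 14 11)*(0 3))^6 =((0 3 1 7 2)(10 14 11))^6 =(14)(0 3 1 7 2)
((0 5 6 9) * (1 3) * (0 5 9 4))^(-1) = (0 4 6 5 9)(1 3) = ((0 9 5 6 4)(1 3))^(-1)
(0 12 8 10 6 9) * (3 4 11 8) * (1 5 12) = (0 1 5 12 3 4 11 8 10 6 9) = [1, 5, 2, 4, 11, 12, 9, 7, 10, 0, 6, 8, 3]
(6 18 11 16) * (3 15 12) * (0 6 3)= [6, 1, 2, 15, 4, 5, 18, 7, 8, 9, 10, 16, 0, 13, 14, 12, 3, 17, 11]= (0 6 18 11 16 3 15 12)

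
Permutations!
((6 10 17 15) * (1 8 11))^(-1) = (1 11 8)(6 15 17 10) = ((1 8 11)(6 10 17 15))^(-1)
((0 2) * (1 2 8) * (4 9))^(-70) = (9)(0 1)(2 8)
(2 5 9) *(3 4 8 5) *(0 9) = (0 9 2 3 4 8 5) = [9, 1, 3, 4, 8, 0, 6, 7, 5, 2]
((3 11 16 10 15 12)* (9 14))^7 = (3 11 16 10 15 12)(9 14)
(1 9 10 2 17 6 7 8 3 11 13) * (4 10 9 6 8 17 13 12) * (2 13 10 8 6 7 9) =(1 7 17 6 9 2 10 13)(3 11 12 4 8) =[0, 7, 10, 11, 8, 5, 9, 17, 3, 2, 13, 12, 4, 1, 14, 15, 16, 6]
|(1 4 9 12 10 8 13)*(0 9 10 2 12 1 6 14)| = 18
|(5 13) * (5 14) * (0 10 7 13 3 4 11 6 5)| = |(0 10 7 13 14)(3 4 11 6 5)| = 5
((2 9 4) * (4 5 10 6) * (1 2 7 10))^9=((1 2 9 5)(4 7 10 6))^9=(1 2 9 5)(4 7 10 6)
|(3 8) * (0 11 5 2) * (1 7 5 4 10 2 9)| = 20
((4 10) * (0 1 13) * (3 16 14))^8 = ((0 1 13)(3 16 14)(4 10))^8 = (0 13 1)(3 14 16)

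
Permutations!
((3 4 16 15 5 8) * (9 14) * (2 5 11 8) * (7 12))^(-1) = (2 5)(3 8 11 15 16 4)(7 12)(9 14)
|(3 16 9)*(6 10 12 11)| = 12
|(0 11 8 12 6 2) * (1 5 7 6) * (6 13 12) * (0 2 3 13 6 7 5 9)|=10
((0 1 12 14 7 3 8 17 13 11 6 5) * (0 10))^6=(0 8 10 3 5 7 6 14 11 12 13 1 17)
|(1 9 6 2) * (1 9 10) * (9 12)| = 4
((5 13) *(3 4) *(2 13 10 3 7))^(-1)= ((2 13 5 10 3 4 7))^(-1)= (2 7 4 3 10 5 13)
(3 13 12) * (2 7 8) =(2 7 8)(3 13 12) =[0, 1, 7, 13, 4, 5, 6, 8, 2, 9, 10, 11, 3, 12]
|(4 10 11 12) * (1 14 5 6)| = 4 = |(1 14 5 6)(4 10 11 12)|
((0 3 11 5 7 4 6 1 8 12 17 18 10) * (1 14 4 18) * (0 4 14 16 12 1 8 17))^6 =((0 3 11 5 7 18 10 4 6 16 12)(1 17 8))^6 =(0 10 3 4 11 6 5 16 7 12 18)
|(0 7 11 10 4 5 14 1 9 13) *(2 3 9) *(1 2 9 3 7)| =|(0 1 9 13)(2 7 11 10 4 5 14)| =28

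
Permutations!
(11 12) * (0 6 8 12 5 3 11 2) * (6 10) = [10, 1, 0, 11, 4, 3, 8, 7, 12, 9, 6, 5, 2] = (0 10 6 8 12 2)(3 11 5)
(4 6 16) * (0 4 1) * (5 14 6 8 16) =[4, 0, 2, 3, 8, 14, 5, 7, 16, 9, 10, 11, 12, 13, 6, 15, 1] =(0 4 8 16 1)(5 14 6)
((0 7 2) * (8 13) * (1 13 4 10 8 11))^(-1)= ((0 7 2)(1 13 11)(4 10 8))^(-1)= (0 2 7)(1 11 13)(4 8 10)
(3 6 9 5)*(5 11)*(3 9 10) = (3 6 10)(5 9 11) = [0, 1, 2, 6, 4, 9, 10, 7, 8, 11, 3, 5]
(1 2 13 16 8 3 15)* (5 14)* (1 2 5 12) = (1 5 14 12)(2 13 16 8 3 15) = [0, 5, 13, 15, 4, 14, 6, 7, 3, 9, 10, 11, 1, 16, 12, 2, 8]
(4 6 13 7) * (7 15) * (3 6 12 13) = (3 6)(4 12 13 15 7) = [0, 1, 2, 6, 12, 5, 3, 4, 8, 9, 10, 11, 13, 15, 14, 7]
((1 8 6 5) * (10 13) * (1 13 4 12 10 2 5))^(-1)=(1 6 8)(2 13 5)(4 10 12)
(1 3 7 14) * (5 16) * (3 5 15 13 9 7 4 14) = (1 5 16 15 13 9 7 3 4 14) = [0, 5, 2, 4, 14, 16, 6, 3, 8, 7, 10, 11, 12, 9, 1, 13, 15]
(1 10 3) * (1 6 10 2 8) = [0, 2, 8, 6, 4, 5, 10, 7, 1, 9, 3] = (1 2 8)(3 6 10)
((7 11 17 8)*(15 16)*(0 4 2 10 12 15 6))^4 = (17)(0 12)(2 16)(4 15)(6 10)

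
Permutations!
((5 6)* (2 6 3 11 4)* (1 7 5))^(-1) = (1 6 2 4 11 3 5 7) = ((1 7 5 3 11 4 2 6))^(-1)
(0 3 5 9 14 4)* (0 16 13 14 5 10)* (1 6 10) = (0 3 1 6 10)(4 16 13 14)(5 9) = [3, 6, 2, 1, 16, 9, 10, 7, 8, 5, 0, 11, 12, 14, 4, 15, 13]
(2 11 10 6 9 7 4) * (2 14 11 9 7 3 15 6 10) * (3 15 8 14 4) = [0, 1, 9, 8, 4, 5, 7, 3, 14, 15, 10, 2, 12, 13, 11, 6] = (2 9 15 6 7 3 8 14 11)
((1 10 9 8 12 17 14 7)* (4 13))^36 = ((1 10 9 8 12 17 14 7)(4 13))^36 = (1 12)(7 8)(9 14)(10 17)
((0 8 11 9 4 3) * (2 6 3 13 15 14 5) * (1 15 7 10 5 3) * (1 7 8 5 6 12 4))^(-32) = (0 11 5 9 2 1 12 15 4 14 13 3 8)(6 7 10)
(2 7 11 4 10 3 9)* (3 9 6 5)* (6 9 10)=(2 7 11 4 6 5 3 9)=[0, 1, 7, 9, 6, 3, 5, 11, 8, 2, 10, 4]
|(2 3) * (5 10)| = 2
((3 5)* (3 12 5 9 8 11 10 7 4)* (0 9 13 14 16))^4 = ((0 9 8 11 10 7 4 3 13 14 16)(5 12))^4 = (0 10 13 9 7 14 8 4 16 11 3)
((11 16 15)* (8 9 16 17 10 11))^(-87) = (17)(8 9 16 15)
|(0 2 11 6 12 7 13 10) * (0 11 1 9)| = 12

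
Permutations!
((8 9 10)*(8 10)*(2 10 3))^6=((2 10 3)(8 9))^6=(10)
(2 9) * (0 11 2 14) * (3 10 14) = (0 11 2 9 3 10 14) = [11, 1, 9, 10, 4, 5, 6, 7, 8, 3, 14, 2, 12, 13, 0]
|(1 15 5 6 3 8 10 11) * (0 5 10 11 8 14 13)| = 30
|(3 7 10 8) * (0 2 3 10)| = |(0 2 3 7)(8 10)| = 4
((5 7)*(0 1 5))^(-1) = ((0 1 5 7))^(-1) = (0 7 5 1)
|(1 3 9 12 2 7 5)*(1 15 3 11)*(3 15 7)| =|(15)(1 11)(2 3 9 12)(5 7)| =4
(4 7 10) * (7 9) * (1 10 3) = (1 10 4 9 7 3) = [0, 10, 2, 1, 9, 5, 6, 3, 8, 7, 4]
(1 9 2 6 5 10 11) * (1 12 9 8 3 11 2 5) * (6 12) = (1 8 3 11 6)(2 12 9 5 10) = [0, 8, 12, 11, 4, 10, 1, 7, 3, 5, 2, 6, 9]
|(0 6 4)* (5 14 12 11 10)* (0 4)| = 10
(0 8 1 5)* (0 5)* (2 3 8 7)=(0 7 2 3 8 1)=[7, 0, 3, 8, 4, 5, 6, 2, 1]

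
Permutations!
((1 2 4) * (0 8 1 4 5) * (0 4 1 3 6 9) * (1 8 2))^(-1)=(0 9 6 3 8 4 5 2)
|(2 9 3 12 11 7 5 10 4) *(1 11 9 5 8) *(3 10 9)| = |(1 11 7 8)(2 5 9 10 4)(3 12)| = 20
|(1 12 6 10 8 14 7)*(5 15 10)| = 9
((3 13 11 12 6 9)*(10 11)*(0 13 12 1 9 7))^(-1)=((0 13 10 11 1 9 3 12 6 7))^(-1)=(0 7 6 12 3 9 1 11 10 13)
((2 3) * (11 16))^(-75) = ((2 3)(11 16))^(-75) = (2 3)(11 16)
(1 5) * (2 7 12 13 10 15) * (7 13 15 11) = [0, 5, 13, 3, 4, 1, 6, 12, 8, 9, 11, 7, 15, 10, 14, 2] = (1 5)(2 13 10 11 7 12 15)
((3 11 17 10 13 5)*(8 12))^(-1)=(3 5 13 10 17 11)(8 12)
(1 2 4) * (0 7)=(0 7)(1 2 4)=[7, 2, 4, 3, 1, 5, 6, 0]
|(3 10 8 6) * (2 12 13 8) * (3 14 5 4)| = 10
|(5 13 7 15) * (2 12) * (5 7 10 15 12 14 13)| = 7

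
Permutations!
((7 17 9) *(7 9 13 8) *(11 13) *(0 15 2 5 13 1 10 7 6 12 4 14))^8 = (0 4 6 13 2)(1 17 10 11 7)(5 15 14 12 8)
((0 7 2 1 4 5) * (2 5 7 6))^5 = (0 7 1 6 5 4 2)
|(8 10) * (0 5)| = |(0 5)(8 10)| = 2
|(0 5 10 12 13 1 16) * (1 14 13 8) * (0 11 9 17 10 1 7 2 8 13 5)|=30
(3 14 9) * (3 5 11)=(3 14 9 5 11)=[0, 1, 2, 14, 4, 11, 6, 7, 8, 5, 10, 3, 12, 13, 9]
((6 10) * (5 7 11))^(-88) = ((5 7 11)(6 10))^(-88) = (5 11 7)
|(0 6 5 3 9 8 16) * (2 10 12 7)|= |(0 6 5 3 9 8 16)(2 10 12 7)|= 28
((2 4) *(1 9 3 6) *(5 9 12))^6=((1 12 5 9 3 6)(2 4))^6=(12)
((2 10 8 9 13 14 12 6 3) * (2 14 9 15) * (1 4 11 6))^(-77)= (2 15 8 10)(9 13)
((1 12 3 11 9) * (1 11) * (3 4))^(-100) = ((1 12 4 3)(9 11))^(-100) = (12)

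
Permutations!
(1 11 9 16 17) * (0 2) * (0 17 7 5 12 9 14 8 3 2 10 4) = (0 10 4)(1 11 14 8 3 2 17)(5 12 9 16 7) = [10, 11, 17, 2, 0, 12, 6, 5, 3, 16, 4, 14, 9, 13, 8, 15, 7, 1]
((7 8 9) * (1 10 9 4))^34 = ((1 10 9 7 8 4))^34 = (1 8 9)(4 7 10)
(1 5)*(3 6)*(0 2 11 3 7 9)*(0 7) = (0 2 11 3 6)(1 5)(7 9) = [2, 5, 11, 6, 4, 1, 0, 9, 8, 7, 10, 3]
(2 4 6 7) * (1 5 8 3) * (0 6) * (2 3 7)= (0 6 2 4)(1 5 8 7 3)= [6, 5, 4, 1, 0, 8, 2, 3, 7]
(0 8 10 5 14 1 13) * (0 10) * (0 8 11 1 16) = (0 11 1 13 10 5 14 16) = [11, 13, 2, 3, 4, 14, 6, 7, 8, 9, 5, 1, 12, 10, 16, 15, 0]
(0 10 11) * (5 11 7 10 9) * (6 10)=(0 9 5 11)(6 10 7)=[9, 1, 2, 3, 4, 11, 10, 6, 8, 5, 7, 0]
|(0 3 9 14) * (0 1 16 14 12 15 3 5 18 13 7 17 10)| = 84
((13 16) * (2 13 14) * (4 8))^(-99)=((2 13 16 14)(4 8))^(-99)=(2 13 16 14)(4 8)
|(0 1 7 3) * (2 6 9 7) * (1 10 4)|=9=|(0 10 4 1 2 6 9 7 3)|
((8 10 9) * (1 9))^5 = ((1 9 8 10))^5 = (1 9 8 10)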